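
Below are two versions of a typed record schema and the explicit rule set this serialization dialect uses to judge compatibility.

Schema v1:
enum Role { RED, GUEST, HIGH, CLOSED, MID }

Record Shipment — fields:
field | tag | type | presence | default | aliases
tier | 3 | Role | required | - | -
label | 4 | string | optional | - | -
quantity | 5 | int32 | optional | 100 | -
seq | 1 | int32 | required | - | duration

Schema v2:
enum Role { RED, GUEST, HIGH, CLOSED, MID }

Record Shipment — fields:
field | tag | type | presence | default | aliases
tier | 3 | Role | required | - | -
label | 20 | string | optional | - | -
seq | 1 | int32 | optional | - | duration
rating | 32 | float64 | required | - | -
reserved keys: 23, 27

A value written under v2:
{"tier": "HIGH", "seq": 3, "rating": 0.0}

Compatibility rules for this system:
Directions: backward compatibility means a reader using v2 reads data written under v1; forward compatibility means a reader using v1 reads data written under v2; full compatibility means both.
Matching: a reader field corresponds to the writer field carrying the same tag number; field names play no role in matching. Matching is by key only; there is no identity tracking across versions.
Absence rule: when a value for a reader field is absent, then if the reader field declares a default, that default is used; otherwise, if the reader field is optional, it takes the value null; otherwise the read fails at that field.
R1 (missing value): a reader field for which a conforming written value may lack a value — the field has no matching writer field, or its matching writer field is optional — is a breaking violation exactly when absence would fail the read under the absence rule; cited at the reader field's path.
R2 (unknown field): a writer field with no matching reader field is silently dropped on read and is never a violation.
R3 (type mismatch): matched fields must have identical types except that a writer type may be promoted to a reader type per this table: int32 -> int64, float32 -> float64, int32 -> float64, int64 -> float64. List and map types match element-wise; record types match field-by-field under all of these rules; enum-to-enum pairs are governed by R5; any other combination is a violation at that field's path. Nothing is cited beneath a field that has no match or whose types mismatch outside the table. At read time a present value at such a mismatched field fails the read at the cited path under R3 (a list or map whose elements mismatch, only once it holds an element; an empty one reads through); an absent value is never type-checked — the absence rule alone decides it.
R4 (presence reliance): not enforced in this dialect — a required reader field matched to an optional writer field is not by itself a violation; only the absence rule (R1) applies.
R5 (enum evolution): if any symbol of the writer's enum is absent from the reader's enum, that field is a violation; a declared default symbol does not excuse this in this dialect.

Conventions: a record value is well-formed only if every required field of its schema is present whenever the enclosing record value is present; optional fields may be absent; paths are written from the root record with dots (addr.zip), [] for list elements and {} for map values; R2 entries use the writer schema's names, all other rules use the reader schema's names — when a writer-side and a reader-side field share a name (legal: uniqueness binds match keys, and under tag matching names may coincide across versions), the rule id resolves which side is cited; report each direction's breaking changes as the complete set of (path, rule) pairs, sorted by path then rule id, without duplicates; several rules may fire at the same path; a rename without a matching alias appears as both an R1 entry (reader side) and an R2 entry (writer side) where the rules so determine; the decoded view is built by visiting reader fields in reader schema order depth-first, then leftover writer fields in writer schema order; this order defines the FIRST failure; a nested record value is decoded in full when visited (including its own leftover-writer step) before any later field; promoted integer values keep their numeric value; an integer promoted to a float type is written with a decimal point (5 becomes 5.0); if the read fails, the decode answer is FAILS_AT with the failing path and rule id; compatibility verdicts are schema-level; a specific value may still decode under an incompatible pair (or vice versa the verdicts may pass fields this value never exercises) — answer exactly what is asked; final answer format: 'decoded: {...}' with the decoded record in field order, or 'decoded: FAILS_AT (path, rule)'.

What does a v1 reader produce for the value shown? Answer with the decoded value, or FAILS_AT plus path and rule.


decoded: {"tier": "HIGH", "label": null, "quantity": 100, "seq": 3}

the writer's type comes first in each Shipment pair
migrating the Shipment value to v1:
  tier := "HIGH"
  label := null (not supplied -> null)
  quantity := 100 (no value, default fills)
  seq := 3
  writer rating: unmatched, discarded
  => decoded: {"tier": "HIGH", "label": null, "quantity": 100, "seq": 3}
remaining Shipment differences; none change what is asked:
  field label in record Shipment: tag 4 changed to 20 -> fires no rule on Shipment under this dialect and leaves the result unchanged
  field seq in record Shipment: required changed to optional -> changes Shipment's schema-level verdicts only — the decode of this value is the same
  removed field quantity from record Shipment -> fires no rule on Shipment under this dialect and leaves the result unchanged
  added field rating to record Shipment: required float64, tag 32 (in v2 it sits last) -> changes Shipment's schema-level verdicts only — the decode of this value is the same


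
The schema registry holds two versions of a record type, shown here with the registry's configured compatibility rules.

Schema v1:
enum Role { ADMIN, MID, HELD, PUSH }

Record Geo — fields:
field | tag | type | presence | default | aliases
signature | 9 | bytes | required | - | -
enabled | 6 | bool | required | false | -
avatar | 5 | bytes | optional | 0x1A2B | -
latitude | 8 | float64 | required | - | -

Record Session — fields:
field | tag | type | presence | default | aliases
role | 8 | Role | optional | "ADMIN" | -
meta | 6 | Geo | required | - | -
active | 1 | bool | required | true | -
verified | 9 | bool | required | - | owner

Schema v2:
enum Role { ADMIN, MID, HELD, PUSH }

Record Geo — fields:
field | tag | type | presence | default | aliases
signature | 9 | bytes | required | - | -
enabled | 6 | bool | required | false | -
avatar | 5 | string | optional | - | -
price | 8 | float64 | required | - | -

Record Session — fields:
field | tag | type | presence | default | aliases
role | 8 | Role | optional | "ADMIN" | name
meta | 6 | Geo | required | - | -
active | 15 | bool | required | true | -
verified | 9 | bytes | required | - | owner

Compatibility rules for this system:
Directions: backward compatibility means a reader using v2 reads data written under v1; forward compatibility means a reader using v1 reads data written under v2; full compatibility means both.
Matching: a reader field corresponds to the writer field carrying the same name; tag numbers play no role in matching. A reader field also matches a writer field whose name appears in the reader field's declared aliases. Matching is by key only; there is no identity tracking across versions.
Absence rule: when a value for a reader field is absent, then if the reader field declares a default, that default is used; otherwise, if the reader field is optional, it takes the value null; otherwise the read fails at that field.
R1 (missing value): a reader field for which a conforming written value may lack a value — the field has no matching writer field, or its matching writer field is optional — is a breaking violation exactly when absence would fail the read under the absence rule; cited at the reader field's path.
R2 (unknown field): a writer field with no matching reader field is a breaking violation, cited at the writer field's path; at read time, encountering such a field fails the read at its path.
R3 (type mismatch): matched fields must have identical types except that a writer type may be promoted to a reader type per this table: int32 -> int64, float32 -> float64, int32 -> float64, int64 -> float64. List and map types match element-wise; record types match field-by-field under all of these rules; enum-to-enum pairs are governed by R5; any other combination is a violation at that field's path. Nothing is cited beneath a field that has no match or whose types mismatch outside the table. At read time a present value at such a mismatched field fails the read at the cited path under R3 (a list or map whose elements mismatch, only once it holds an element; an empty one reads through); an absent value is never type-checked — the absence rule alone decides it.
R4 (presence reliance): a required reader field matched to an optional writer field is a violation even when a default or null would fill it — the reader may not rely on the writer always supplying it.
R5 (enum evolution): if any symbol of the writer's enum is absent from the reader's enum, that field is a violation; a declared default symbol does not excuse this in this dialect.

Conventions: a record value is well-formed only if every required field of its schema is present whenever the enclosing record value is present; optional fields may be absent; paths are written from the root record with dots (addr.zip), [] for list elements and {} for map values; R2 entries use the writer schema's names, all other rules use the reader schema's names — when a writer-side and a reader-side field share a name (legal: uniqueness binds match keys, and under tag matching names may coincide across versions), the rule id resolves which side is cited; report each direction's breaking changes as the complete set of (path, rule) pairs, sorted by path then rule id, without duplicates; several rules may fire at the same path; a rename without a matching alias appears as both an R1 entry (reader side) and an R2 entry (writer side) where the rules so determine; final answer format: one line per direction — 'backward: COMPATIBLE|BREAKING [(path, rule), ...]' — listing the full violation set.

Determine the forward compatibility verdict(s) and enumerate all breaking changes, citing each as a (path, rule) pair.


forward: BREAKING [(meta.avatar, R3), (meta.latitude, R1), (meta.price, R2), (verified, R3)]

arrows below run writer -> reader for Session
forward analysis of Session with v1 as reader and v2 as writer:
  Role -> Role, writer optional: role aligns to role
  Geo -> Geo, writer required: meta aligns to meta
  bool -> bool, writer required: active aligns to active
  bytes -> bool, writer required: verified aligns to verified
  bytes -> bytes, writer required: meta.signature aligns to meta.signature
  bool -> bool, writer required: meta.enabled aligns to meta.enabled
  string -> bytes, writer optional: meta.avatar aligns to meta.avatar
  meta.latitude has no writer counterpart
  leftover writer field: meta.price
  R3 fires at meta.avatar
  R1 fires at meta.latitude
  R2 fires at meta.price
  R3 fires at verified
  => forward verdict for Session: BREAKING, 4 violation(s)
diffs on Session not affecting the asked answer:
  field active in record Session: tag 1 changed to 15 -> fires no rule on Session, leaving the asked answer as it is


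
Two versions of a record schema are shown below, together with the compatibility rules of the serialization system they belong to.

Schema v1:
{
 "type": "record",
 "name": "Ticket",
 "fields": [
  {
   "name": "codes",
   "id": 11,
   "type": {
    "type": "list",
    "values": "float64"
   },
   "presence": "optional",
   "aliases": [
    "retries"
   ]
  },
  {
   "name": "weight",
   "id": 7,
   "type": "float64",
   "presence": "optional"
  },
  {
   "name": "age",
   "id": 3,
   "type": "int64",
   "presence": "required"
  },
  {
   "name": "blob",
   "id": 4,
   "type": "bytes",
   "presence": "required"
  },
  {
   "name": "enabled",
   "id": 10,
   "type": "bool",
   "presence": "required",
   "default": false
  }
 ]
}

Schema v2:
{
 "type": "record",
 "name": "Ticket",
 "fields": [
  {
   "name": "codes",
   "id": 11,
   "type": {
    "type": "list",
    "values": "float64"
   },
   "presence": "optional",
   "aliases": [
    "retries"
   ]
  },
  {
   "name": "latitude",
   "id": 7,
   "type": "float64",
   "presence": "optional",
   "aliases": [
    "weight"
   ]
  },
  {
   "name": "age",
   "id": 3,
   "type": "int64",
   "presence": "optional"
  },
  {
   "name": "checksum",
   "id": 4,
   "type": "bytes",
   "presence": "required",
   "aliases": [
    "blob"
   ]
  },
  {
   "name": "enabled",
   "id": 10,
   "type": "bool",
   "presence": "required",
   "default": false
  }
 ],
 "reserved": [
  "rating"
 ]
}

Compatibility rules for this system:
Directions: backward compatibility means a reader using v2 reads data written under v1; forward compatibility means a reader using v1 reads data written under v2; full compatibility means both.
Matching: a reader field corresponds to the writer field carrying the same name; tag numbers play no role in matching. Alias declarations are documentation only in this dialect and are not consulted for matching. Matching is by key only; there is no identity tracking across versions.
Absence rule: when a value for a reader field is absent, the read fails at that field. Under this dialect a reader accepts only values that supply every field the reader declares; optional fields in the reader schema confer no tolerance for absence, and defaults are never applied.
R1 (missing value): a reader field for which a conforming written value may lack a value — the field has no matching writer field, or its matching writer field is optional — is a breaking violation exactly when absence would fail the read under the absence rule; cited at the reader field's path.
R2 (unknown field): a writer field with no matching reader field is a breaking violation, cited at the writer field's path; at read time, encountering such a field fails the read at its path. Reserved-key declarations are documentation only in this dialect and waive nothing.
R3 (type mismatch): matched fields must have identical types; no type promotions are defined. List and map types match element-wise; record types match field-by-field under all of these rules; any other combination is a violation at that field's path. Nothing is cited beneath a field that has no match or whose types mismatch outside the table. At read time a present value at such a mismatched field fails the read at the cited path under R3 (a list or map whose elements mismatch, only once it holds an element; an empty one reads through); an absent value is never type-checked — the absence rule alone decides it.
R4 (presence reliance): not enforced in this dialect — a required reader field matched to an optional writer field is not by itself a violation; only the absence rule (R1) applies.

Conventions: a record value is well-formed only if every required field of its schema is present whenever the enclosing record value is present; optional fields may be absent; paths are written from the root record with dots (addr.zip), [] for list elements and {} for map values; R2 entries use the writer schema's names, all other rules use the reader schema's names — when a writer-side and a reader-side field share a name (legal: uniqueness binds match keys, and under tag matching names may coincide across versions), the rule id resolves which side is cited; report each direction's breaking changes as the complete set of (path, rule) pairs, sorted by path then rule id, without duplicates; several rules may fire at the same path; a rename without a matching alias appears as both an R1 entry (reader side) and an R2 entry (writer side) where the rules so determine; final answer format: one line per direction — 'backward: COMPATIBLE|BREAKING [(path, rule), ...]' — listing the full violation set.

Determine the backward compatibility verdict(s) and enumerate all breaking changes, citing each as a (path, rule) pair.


the writer's type comes first in each Ticket pair
backward on Ticket — v2 reading data written by v1:
  codes: list<float64> -> list<float64>, writer optional; from codes
  latitude: no writer match
  age: int64 -> int64, writer required; from age
  checksum: no writer match
  enabled: bool -> bool, writer required; from enabled
  writer field weight has no reader counterpart
  writer field blob has no reader counterpart
  violation R2 at blob
  violation R1 at checksum
  violation R1 at codes
  violation R1 at latitude
  violation R2 at weight
  => backward: BREAKING (5)
the rest of the Ticket diff is inert for this question:
  field age in record Ticket: required changed to optional -> fires only in the forward direction of Ticket, which is not asked here

backward: BREAKING [(blob, R2), (checksum, R1), (codes, R1), (latitude, R1), (weight, R2)]


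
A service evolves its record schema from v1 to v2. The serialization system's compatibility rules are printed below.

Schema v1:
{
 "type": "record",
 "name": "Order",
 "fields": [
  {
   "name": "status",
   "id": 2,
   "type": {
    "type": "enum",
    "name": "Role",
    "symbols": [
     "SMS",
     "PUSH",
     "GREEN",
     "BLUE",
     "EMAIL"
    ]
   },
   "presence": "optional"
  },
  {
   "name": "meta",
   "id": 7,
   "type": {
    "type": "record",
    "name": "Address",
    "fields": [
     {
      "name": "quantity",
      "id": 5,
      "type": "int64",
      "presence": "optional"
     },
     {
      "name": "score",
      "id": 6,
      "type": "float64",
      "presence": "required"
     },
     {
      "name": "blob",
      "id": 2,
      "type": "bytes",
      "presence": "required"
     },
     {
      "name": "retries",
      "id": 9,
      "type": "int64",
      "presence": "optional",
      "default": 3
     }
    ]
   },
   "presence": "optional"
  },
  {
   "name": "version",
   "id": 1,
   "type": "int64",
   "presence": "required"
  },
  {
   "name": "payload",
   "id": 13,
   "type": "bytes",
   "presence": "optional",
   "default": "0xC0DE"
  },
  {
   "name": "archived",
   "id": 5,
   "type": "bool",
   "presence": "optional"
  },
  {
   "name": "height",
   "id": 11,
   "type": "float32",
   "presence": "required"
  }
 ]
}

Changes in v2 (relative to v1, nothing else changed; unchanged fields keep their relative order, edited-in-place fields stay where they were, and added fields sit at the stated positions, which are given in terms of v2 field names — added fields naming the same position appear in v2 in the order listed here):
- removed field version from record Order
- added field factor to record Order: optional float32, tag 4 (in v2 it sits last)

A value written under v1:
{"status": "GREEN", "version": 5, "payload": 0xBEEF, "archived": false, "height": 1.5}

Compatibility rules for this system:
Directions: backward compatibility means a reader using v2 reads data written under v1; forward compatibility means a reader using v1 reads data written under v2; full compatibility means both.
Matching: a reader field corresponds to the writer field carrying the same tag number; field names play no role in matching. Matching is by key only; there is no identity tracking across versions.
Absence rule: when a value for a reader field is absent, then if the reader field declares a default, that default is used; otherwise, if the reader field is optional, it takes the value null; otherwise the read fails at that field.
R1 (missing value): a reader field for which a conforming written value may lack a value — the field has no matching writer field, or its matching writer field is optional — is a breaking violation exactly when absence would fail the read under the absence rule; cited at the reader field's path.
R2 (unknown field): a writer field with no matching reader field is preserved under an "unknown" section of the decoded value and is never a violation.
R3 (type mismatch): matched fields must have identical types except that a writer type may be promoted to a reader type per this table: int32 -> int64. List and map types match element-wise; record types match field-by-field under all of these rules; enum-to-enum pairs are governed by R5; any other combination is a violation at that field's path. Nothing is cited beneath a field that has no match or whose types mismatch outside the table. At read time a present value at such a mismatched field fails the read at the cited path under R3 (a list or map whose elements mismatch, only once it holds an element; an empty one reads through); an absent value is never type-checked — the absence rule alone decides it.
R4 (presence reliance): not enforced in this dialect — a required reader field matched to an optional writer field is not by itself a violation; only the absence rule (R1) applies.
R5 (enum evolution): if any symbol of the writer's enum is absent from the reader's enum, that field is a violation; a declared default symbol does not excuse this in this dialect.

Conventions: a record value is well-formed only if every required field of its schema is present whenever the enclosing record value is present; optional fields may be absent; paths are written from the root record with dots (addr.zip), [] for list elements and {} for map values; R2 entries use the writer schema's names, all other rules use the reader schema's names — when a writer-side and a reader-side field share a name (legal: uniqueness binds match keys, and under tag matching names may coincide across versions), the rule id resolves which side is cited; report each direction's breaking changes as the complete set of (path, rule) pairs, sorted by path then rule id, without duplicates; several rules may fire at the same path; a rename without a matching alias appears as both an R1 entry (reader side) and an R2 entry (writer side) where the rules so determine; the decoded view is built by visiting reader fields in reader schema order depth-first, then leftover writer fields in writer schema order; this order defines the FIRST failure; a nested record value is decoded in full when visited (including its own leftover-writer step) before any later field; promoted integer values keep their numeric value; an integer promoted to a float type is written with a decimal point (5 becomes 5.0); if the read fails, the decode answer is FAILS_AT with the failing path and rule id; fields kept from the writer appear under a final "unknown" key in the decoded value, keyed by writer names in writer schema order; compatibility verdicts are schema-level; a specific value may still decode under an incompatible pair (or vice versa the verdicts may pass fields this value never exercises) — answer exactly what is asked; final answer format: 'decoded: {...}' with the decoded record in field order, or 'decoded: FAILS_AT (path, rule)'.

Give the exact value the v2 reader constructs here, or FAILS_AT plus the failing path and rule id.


decoded: {"status": "GREEN", "meta": null, "payload": 0xBEEF, "archived": false, "height": 1.5, "factor": null, "unknown": {"version": 5}}

each type pair in Order: writer, then reader
migrating the Order value to v2:
  status := "GREEN"
  meta := null (not supplied -> null)
  payload := 0xBEEF
  archived := false
  height := 1.5
  factor := null (not supplied -> null)
  writer version: kept under "unknown"
  => decoded: {"status": "GREEN", "meta": null, "payload": 0xBEEF, "archived": false, "height": 1.5, "factor": null, "unknown": {"version": 5}}


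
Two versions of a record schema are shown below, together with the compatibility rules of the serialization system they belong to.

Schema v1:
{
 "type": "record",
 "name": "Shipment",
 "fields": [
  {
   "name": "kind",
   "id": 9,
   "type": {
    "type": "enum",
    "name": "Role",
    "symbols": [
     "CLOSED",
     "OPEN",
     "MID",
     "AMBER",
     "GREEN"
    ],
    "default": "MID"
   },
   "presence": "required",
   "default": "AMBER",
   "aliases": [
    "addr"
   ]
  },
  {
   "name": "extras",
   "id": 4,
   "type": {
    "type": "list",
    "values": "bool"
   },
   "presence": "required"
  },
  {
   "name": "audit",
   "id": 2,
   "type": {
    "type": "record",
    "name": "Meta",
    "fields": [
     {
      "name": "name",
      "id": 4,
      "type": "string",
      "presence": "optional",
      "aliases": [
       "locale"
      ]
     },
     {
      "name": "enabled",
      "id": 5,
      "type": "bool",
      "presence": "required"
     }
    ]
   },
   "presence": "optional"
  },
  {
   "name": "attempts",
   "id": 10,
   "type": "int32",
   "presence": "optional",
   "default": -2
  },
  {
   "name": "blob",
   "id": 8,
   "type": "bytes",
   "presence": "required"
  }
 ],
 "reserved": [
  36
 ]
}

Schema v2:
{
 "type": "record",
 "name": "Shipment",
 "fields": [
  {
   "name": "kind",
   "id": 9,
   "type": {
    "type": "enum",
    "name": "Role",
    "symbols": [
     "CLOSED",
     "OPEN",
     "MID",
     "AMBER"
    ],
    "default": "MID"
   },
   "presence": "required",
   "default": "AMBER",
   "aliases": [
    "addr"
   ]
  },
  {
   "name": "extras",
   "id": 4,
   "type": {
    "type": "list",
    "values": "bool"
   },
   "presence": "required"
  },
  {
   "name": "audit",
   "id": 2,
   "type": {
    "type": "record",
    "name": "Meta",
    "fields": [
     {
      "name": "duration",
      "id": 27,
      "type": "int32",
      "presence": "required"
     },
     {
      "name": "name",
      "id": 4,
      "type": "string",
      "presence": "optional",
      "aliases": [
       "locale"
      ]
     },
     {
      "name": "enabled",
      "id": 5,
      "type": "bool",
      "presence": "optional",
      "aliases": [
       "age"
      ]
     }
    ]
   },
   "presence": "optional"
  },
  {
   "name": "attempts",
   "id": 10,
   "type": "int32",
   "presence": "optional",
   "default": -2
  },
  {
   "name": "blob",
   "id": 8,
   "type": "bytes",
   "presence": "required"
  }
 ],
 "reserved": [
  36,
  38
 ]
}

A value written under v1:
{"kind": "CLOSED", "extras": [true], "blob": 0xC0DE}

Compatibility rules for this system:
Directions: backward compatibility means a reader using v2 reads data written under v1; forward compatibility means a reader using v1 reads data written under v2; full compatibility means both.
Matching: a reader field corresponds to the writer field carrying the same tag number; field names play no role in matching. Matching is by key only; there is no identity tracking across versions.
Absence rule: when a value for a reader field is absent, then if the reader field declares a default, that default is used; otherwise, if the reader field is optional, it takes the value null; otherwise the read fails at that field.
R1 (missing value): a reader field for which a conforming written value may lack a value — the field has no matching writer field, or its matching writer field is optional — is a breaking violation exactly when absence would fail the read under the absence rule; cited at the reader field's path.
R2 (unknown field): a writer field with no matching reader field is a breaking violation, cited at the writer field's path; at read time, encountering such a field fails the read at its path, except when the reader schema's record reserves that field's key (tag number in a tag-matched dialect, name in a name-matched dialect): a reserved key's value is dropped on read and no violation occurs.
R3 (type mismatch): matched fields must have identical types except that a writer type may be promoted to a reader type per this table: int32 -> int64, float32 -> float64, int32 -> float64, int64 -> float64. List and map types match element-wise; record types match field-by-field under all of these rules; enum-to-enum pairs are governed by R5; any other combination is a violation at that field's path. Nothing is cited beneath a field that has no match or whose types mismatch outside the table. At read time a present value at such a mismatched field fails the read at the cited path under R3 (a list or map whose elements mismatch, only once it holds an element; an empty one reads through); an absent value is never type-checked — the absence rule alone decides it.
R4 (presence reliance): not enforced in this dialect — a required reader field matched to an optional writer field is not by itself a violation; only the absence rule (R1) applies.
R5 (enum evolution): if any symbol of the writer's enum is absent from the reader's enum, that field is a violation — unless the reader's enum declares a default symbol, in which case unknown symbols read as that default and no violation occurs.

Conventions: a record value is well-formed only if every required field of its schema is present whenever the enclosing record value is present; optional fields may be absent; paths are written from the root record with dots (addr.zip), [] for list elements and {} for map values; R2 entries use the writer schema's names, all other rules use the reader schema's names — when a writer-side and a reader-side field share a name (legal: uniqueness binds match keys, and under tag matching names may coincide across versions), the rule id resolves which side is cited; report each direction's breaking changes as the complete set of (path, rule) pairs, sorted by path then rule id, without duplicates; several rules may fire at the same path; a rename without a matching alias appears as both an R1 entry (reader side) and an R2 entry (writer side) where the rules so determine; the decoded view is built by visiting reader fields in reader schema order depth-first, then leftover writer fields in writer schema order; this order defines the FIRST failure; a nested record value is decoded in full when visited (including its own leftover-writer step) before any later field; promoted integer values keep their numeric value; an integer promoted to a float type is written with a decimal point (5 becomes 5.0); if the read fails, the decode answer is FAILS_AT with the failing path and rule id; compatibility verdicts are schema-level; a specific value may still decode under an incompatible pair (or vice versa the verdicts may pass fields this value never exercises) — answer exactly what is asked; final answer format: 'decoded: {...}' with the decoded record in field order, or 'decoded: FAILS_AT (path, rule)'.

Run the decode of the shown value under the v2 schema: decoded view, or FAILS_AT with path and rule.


in Shipment below, arrows point writer -> reader
migrating the Shipment value to v2:
  kind := "CLOSED"
  extras := [true]
  audit := null (not supplied -> null)
  attempts := -2 (no value, default fills)
  blob := 0xC0DE
  => decoded: {"kind": "CLOSED", "extras": [true], "audit": null, "attempts": -2, "blob": 0xC0DE}
ruling out the remaining Shipment differences:
  enum Role (field kind in record Shipment): symbol GREEN removed -> fires no rule on Shipment under this dialect and leaves the result unchanged
  added field duration to record Meta: required int32, tag 27 (in v2 it sits immediately before name) -> matters for Shipment compatibility verdicts, not for this value's decode
  field enabled in record Meta: required changed to optional -> matters for Shipment compatibility verdicts, not for this value's decode

decoded: {"kind": "CLOSED", "extras": [true], "audit": null, "attempts": -2, "blob": 0xC0DE}


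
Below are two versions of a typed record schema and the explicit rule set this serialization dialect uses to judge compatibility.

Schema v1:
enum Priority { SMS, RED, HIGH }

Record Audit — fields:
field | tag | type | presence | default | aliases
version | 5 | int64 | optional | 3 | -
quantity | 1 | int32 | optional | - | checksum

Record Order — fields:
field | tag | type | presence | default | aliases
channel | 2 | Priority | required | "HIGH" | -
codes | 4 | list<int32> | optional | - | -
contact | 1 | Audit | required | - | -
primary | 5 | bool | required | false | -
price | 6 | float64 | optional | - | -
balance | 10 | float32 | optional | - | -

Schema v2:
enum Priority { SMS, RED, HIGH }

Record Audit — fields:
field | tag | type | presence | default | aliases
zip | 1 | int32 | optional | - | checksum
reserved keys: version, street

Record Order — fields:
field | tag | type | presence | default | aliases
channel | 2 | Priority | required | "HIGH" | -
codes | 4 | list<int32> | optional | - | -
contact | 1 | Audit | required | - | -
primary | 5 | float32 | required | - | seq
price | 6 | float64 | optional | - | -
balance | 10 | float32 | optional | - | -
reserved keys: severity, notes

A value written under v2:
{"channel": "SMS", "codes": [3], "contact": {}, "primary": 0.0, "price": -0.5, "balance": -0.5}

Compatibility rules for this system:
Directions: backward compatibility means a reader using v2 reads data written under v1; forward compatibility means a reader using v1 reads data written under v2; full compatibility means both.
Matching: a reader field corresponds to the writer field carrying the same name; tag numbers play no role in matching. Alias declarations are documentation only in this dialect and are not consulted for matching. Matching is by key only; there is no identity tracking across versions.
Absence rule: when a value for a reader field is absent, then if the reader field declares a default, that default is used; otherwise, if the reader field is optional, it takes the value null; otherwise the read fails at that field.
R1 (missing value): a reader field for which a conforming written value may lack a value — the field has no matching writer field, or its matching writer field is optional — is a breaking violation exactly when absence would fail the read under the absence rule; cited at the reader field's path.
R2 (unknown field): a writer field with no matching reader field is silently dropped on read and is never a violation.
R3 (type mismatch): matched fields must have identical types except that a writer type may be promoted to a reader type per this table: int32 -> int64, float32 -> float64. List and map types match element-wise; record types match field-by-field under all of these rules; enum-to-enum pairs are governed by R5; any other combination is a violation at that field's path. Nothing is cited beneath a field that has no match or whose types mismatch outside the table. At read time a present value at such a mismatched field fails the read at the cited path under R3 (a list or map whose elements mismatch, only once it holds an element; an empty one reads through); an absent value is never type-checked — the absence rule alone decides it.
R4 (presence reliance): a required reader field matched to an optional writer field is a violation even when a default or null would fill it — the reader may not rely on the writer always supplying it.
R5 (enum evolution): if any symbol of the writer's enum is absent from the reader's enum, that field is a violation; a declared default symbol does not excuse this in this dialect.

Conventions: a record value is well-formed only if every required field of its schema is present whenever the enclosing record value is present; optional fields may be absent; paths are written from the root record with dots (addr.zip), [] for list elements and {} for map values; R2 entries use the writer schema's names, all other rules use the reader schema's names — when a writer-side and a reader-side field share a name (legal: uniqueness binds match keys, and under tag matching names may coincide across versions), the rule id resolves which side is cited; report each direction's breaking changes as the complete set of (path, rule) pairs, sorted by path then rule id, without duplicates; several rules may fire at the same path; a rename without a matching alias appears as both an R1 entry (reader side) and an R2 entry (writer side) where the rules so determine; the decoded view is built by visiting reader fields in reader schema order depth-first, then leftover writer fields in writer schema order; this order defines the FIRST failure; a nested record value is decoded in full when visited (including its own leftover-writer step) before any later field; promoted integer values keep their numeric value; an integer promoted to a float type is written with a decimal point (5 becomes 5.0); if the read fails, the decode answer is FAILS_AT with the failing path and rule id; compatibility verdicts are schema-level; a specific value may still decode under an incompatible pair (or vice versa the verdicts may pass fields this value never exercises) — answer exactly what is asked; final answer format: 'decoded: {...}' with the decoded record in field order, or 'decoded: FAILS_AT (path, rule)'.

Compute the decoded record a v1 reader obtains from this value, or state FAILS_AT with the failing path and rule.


decoded: FAILS_AT (primary, R3)

in Order below, arrows point writer -> reader
decode (reader v1):
  channel := "SMS"
  codes := [3]
  contact.version := 3 (no value, default fills)
  contact.quantity := null (not supplied -> null)
  read fails at primary under R3
  => FAILS_AT (primary, R3)
ruling out the remaining Order differences:
  removed field version from record Audit (its key "version" joins the reserved list) -> no rule fires on it and the decoded Order view is identical with or without it
  renamed field quantity to zip in record Audit -> no rule fires on it and the decoded Order view is identical with or without it


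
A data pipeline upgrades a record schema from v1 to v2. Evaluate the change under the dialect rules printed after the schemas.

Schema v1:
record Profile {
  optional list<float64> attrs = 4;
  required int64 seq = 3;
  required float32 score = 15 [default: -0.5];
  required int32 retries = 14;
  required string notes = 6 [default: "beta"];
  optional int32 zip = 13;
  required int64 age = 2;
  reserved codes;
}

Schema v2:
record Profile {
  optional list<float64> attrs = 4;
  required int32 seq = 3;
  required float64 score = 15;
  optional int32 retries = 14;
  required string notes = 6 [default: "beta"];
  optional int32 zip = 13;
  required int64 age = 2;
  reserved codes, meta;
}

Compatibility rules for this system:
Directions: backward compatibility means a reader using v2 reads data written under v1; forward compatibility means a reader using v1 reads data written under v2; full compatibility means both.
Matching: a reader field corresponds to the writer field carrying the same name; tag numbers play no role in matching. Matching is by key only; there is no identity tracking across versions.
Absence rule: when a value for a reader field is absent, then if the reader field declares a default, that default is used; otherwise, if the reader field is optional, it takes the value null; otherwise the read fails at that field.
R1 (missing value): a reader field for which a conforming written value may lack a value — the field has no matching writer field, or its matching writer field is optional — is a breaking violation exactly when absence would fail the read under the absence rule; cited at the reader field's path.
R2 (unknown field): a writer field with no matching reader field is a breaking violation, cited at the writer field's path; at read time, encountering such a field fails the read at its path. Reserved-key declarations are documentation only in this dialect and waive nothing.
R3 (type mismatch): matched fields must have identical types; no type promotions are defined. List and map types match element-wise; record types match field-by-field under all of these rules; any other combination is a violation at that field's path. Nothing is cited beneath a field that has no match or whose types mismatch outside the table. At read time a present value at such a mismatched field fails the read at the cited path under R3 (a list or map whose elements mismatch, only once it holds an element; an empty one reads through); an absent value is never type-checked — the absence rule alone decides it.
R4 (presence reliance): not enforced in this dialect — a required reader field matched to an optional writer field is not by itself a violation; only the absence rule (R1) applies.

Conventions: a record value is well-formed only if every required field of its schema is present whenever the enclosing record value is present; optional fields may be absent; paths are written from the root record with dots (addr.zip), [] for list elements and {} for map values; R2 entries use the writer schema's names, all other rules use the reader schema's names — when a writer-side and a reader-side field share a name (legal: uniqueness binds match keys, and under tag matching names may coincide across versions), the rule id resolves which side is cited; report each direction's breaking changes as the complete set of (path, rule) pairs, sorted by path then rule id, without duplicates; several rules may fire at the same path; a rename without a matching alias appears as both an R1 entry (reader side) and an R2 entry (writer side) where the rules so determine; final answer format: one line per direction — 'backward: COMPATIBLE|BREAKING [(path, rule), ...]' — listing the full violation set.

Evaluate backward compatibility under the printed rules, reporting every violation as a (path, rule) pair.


backward: BREAKING [(score, R3), (seq, R3)]

in Profile below, arrows point writer -> reader
backward pass over Profile, reader schema v2, writer schema v1:
  attrs: list<float64> -> list<float64>, writer optional; from attrs
  seq: int64 -> int32, writer required; from seq
  score: float32 -> float64, writer required; from score
  retries: int32 -> int32, writer required; from retries
  notes: string -> string, writer required; from notes
  zip: int32 -> int32, writer optional; from zip
  age: int64 -> int64, writer required; from age
  R3 fires at score
  R3 fires at seq
  => 2 violation(s): backward is BREAKING for Profile
checking off the Profile differences that do not matter here:
  field retries in record Profile: required changed to optional -> matters only for Profile's forward compatibility — outside the asked direction
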